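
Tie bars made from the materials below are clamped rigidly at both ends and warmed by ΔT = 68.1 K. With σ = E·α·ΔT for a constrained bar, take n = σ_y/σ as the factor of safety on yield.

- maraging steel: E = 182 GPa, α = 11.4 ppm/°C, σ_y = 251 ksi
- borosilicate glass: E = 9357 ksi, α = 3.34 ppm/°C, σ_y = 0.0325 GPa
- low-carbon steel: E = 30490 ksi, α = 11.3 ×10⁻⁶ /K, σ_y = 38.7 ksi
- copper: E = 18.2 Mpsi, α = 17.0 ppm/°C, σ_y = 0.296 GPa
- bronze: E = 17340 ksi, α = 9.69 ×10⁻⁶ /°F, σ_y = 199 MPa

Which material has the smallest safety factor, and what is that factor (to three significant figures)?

With everything in SI (GPa, ×10⁻⁶/K, MPa):
  maraging steel: E = 182.0, α = 11.4, σ_y = 1731 → σ = 141 MPa, n = 12.2
  borosilicate glass: E = 64.51, α = 3.34, σ_y = 32.50 → σ = 14.7 MPa, n = 2.21
  low-carbon steel: E = 210.2, α = 11.3, σ_y = 266.8 → σ = 162 MPa, n = 1.65
  copper: E = 125.5, α = 17.0, σ_y = 296.0 → σ = 145 MPa, n = 2.04
  bronze: E = 119.6, α = 17.4, σ_y = 199.0 → σ = 142 MPa, n = 1.40
Bronze has the lowest safety factor, n = 1.40.

bronze, n = 1.40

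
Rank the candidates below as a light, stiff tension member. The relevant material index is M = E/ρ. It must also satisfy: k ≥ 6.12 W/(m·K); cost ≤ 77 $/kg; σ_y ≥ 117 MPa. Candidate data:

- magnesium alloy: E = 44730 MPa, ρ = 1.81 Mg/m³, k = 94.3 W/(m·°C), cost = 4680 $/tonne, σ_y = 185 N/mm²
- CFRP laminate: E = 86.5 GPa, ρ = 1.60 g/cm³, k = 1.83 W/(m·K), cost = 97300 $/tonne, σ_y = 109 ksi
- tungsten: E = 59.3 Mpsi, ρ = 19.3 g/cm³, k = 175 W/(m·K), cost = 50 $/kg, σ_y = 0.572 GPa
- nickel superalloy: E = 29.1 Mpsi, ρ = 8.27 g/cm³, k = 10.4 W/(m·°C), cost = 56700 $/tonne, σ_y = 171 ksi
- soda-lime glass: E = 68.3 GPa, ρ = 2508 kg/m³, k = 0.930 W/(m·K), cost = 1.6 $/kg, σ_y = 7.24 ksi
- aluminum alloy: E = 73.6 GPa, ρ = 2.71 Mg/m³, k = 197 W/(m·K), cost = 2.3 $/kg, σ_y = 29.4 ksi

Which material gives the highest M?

Screen on constraints: k ≥ 6.12 W/(m·K); cost ≤ 77 $/kg; σ_y ≥ 117 MPa. Survivors: magnesium alloy, tungsten, nickel superalloy, aluminum alloy.
Putting every candidate on a common basis:
  magnesium alloy: E = 44.73 GPa, ρ = 1810 kg/m³
  tungsten: E = 408.9 GPa, ρ = 19300 kg/m³
  nickel superalloy: E = 200.6 GPa, ρ = 8270 kg/m³
  aluminum alloy: E = 73.60 GPa, ρ = 2710 kg/m³
  aluminum alloy: M = 27.2 MN·m/kg
  magnesium alloy: M = 24.7 MN·m/kg
  nickel superalloy: M = 24.3 MN·m/kg
  tungsten: M = 21.2 MN·m/kg
The maximum is for aluminum alloy.

aluminum alloy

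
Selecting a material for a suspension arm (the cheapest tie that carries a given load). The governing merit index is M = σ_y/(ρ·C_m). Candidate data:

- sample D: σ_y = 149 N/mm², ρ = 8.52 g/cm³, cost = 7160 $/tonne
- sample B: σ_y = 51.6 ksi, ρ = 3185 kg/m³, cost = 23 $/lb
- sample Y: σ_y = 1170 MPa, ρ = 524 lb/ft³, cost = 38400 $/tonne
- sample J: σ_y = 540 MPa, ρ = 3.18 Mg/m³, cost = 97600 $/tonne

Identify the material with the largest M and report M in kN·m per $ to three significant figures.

Putting every candidate on a common basis:
  sample D: σ_y = 149.0 MPa, ρ = 8520 kg/m³, cost = 7.160 $/kg
  sample B: σ_y = 355.8 MPa, ρ = 3185 kg/m³, cost = 50.71 $/kg
  sample Y: σ_y = 1170 MPa, ρ = 8394 kg/m³, cost = 38.40 $/kg
  sample J: σ_y = 540.0 MPa, ρ = 3180 kg/m³, cost = 97.60 $/kg
  sample Y: M = 3.63 kN·m per $
  sample D: M = 2.44 kN·m per $
  sample B: M = 2.20 kN·m per $
  sample J: M = 1.74 kN·m per $
Sample Y ranks first.

sample Y, M = 3.63 kN·m per $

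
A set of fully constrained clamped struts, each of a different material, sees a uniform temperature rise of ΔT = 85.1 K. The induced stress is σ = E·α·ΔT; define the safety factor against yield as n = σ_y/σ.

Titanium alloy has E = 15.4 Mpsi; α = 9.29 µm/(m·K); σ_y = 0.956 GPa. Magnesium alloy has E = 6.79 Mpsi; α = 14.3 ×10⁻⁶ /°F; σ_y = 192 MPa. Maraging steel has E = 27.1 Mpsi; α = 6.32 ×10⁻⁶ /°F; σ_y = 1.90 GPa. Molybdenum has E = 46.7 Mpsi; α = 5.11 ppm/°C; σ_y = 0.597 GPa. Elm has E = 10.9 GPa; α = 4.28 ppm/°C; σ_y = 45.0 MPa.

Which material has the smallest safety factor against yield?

magnesium alloy

Per material, after unit conversion:
  titanium alloy: E = 106.2, α = 9.29, σ_y = 956.0 → σ = 83.9 MPa, n = 11.4
  magnesium alloy: E = 46.82, α = 25.7, σ_y = 192.0 → σ = 103 MPa, n = 1.87
  maraging steel: E = 186.8, α = 11.4, σ_y = 1900 → σ = 181 MPa, n = 10.5
  molybdenum: E = 322.0, α = 5.11, σ_y = 597.0 → σ = 140 MPa, n = 4.26
  elm: E = 10.90, α = 4.28, σ_y = 45.00 → σ = 3.97 MPa, n = 11.3
The minimum is magnesium alloy at n = 1.87.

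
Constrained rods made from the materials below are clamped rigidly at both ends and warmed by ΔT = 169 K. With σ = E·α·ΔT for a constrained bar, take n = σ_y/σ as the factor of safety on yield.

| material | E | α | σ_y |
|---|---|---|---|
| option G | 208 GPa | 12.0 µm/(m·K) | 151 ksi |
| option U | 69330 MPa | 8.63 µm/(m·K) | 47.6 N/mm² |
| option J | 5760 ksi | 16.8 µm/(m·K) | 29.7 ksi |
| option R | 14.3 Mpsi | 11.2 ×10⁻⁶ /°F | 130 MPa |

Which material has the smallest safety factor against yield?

option R

Converting E to GPa, α to ×10⁻⁶/K, σ_y to MPa, then σ and n for each:
  option G: E = 208.0, α = 12.0, σ_y = 1041 → σ = 422 MPa, n = 2.47
  option U: E = 69.33, α = 8.63, σ_y = 47.60 → σ = 101 MPa, n = 0.471
  option J: E = 39.71, α = 16.8, σ_y = 204.8 → σ = 113 MPa, n = 1.82
  option R: E = 98.60, α = 20.2, σ_y = 130.0 → σ = 336 MPa, n = 0.387
Smallest n: option R with n = 0.387.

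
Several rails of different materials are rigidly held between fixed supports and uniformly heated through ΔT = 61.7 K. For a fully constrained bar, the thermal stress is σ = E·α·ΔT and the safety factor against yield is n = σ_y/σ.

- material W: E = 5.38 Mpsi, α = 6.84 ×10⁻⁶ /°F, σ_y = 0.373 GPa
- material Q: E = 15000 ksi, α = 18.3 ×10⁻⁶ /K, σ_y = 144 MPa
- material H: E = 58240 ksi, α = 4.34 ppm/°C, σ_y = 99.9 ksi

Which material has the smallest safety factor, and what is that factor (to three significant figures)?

Per material, after unit conversion:
  material W: E = 37.09, α = 12.3, σ_y = 373.0 → σ = 28.2 MPa, n = 13.2
  material Q: E = 103.4, α = 18.3, σ_y = 144.0 → σ = 117 MPa, n = 1.23
  material H: E = 401.6, α = 4.34, σ_y = 688.8 → σ = 108 MPa, n = 6.41
Material Q has the lowest safety factor, n = 1.23.

material Q, n = 1.23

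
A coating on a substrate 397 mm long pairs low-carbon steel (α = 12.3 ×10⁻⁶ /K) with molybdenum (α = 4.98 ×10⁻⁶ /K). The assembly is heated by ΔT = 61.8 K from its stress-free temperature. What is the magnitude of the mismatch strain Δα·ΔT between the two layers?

4.52×10⁻⁴

Δα = |12.3 − 4.98|×10⁻⁶/K = 7.32×10⁻⁶/K.
Mismatch strain = Δα·ΔT = 7.32×10⁻⁶ × 61.8 = 4.52×10⁻⁴.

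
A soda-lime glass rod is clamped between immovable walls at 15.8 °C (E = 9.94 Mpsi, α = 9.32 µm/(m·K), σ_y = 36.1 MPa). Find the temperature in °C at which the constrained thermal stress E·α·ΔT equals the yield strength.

72.3 °C

E = 9.94 Mpsi = 68.53 GPa.
E·α·ΔT = 36.10 MPa ⇒ ΔT = 36.10 / (68.53×10³ × 9.32×10⁻⁶) = 56.52 K.
T = 15.8 + 56.52 = 72.32 °C.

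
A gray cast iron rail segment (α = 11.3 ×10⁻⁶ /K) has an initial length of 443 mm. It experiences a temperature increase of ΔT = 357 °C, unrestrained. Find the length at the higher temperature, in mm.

ΔL = α·L₀·ΔT = 11.3×10⁻⁶ × 443 mm × 357.0 K = 1.79 mm.
L = L₀ + ΔL = 443 + 1.79 = 444.79 mm.

444.79 mm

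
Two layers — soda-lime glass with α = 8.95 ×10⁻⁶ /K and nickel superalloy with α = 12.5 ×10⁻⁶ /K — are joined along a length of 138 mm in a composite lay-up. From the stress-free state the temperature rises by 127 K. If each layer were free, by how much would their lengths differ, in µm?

62.2 µm

Δα = |8.95 − 12.5|×10⁻⁶/K = 3.55×10⁻⁶/K.
ΔL_mismatch = Δα·L·ΔT = 3.55×10⁻⁶ × 138.0 mm × 127.0 K = 62.2 µm.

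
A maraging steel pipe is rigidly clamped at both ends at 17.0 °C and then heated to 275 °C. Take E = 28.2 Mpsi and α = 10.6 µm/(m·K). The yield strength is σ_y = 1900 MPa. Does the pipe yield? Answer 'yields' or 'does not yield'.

E = 28.2 Mpsi = 194.4 GPa.
ΔT = 258.0 K. Constrained thermal stress σ = E·α·ΔT = 194.4×10³ MPa × 10.6×10⁻⁶ × 258.0 = 532 MPa (compressive).
Compare to σ_y = 1900 MPa: σ < σ_y, so it does not yield.

does not yield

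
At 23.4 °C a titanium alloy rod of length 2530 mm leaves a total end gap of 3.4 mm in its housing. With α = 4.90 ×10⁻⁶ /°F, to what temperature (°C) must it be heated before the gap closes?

α = 4.90×10⁻⁶/°F × 9/5 = 8.82×10⁻⁶/K.
α·L₀·ΔT = 3.4 mm ⇒ ΔT = 3.4 / (8.82×10⁻⁶ × 2530.0) = 152.4 K.
T = 23.4 + 152.4 = 175.8 °C.

176 °C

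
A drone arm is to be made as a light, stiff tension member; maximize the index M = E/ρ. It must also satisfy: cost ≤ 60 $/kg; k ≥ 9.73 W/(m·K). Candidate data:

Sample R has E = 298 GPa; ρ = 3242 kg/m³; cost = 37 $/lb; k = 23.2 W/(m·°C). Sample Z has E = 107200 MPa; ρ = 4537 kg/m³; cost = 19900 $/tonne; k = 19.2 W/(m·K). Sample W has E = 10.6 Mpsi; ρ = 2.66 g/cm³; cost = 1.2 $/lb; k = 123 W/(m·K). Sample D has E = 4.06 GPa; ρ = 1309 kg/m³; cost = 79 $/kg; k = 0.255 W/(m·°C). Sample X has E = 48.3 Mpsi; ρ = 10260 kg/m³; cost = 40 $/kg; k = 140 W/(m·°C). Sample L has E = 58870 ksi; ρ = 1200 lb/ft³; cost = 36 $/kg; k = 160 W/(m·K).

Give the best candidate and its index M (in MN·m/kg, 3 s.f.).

Screen on constraints: cost ≤ 60 $/kg; k ≥ 9.73 W/(m·K). Survivors: sample Z, sample W, sample X, sample L.
In SI units:
  sample Z: E = 107.2 GPa, ρ = 4537 kg/m³
  sample W: E = 73.08 GPa, ρ = 2660 kg/m³
  sample X: E = 333.0 GPa, ρ = 10260 kg/m³
  sample L: E = 405.9 GPa, ρ = 19220 kg/m³
  sample X: M = 32.5 MN·m/kg
  sample W: M = 27.5 MN·m/kg
  sample Z: M = 23.6 MN·m/kg
  sample L: M = 21.1 MN·m/kg
Sample X has the largest M.

sample X, M = 32.5 MN·m/kg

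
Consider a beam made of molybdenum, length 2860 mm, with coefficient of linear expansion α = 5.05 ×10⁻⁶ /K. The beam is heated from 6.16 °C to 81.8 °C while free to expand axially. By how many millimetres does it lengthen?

1.09 mm

ΔT = 81.8 − 6.16 = 75.64 K.
ΔL = α·L₀·ΔT = 5.05×10⁻⁶ × 2860 mm × 75.64 K = 1.09 mm.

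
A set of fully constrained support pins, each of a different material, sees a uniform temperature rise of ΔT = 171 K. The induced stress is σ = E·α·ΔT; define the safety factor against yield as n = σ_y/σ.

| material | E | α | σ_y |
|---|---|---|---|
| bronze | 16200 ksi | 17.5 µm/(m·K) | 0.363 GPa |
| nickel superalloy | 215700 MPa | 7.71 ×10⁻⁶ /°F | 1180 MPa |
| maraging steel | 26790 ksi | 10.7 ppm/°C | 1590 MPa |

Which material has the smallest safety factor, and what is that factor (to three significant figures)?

With everything in SI (GPa, ×10⁻⁶/K, MPa):
  bronze: E = 111.7, α = 17.5, σ_y = 363.0 → σ = 334 MPa, n = 1.09
  nickel superalloy: E = 215.7, α = 13.9, σ_y = 1180 → σ = 512 MPa, n = 2.31
  maraging steel: E = 184.7, α = 10.7, σ_y = 1590 → σ = 338 MPa, n = 4.70
Bronze has the lowest safety factor, n = 1.09.

bronze, n = 1.09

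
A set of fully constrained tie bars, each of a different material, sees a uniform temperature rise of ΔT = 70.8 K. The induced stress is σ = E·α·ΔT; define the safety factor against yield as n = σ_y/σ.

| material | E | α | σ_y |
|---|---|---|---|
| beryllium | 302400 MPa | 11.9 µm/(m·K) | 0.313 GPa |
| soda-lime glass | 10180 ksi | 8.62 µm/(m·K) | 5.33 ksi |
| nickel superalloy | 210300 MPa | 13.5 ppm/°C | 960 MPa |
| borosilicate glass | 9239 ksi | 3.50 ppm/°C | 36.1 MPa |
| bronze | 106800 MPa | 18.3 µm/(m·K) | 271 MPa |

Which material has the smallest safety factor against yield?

Converting E to GPa, α to ×10⁻⁶/K, σ_y to MPa, then σ and n for each:
  beryllium: E = 302.4, α = 11.9, σ_y = 313.0 → σ = 255 MPa, n = 1.23
  soda-lime glass: E = 70.19, α = 8.62, σ_y = 36.75 → σ = 42.8 MPa, n = 0.858
  nickel superalloy: E = 210.3, α = 13.5, σ_y = 960.0 → σ = 201 MPa, n = 4.78
  borosilicate glass: E = 63.70, α = 3.50, σ_y = 36.10 → σ = 15.8 MPa, n = 2.29
  bronze: E = 106.8, α = 18.3, σ_y = 271.0 → σ = 138 MPa, n = 1.96
Smallest n: soda-lime glass with n = 0.858.

soda-lime glass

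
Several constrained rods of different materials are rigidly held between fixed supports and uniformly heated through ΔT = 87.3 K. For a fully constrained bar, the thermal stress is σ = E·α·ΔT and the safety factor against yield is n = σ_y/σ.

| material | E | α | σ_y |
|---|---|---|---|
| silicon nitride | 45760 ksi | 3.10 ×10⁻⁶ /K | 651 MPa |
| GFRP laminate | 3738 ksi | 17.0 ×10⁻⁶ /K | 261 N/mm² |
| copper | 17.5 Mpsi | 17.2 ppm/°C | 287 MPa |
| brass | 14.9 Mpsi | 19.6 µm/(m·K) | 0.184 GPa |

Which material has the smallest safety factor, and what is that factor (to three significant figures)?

In consistent units (E in GPa, α in ×10⁻⁶/K, σ_y in MPa):
  silicon nitride: E = 315.5, α = 3.10, σ_y = 651.0 → σ = 85.4 MPa, n = 7.62
  GFRP laminate: E = 25.77, α = 17.0, σ_y = 261.0 → σ = 38.2 MPa, n = 6.82
  copper: E = 120.7, α = 17.2, σ_y = 287.0 → σ = 181 MPa, n = 1.58
  brass: E = 102.7, α = 19.6, σ_y = 184.0 → σ = 176 MPa, n = 1.05
Smallest n: brass with n = 1.05.

brass, n = 1.05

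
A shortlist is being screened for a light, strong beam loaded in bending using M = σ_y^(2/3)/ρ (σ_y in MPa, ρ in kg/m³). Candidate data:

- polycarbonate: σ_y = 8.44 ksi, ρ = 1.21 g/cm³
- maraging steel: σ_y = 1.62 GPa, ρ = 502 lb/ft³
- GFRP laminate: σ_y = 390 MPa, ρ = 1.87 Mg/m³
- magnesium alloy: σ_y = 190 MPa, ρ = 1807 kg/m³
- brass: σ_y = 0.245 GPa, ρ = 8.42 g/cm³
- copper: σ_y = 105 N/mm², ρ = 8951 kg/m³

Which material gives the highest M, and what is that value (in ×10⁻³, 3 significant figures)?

Convert each candidate to consistent units, then evaluate M:
  polycarbonate: σ_y = 58.19 MPa, ρ = 1210 kg/m³
  maraging steel: σ_y = 1620 MPa, ρ = 8041 kg/m³
  GFRP laminate: σ_y = 390.0 MPa, ρ = 1870 kg/m³
  magnesium alloy: σ_y = 190.0 MPa, ρ = 1807 kg/m³
  brass: σ_y = 245.0 MPa, ρ = 8420 kg/m³
  copper: σ_y = 105.0 MPa, ρ = 8951 kg/m³
  GFRP laminate: M = 28.5×10⁻³
  magnesium alloy: M = 18.3×10⁻³
  maraging steel: M = 17.2×10⁻³
  polycarbonate: M = 12.4×10⁻³
  brass: M = 4.65×10⁻³
  copper: M = 2.49×10⁻³
GFRP laminate has the largest M.

GFRP laminate, M = 28.5×10⁻³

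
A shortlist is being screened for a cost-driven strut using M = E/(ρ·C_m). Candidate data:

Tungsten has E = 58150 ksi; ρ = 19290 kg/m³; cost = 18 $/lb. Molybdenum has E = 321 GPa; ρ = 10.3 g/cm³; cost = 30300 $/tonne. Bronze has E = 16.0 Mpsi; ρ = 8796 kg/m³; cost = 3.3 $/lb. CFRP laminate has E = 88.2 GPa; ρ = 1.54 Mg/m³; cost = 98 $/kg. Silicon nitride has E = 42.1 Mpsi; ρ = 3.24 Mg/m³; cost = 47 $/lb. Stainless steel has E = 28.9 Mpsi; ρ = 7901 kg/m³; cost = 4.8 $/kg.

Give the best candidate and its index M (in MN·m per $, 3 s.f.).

stainless steel, M = 5.25 MN·m per $

Convert each candidate to consistent units, then evaluate M:
  tungsten: E = 400.9 GPa, ρ = 19290 kg/m³, cost = 39.68 $/kg
  molybdenum: E = 321.0 GPa, ρ = 10300 kg/m³, cost = 30.30 $/kg
  bronze: E = 110.3 GPa, ρ = 8796 kg/m³, cost = 7.275 $/kg
  CFRP laminate: E = 88.20 GPa, ρ = 1540 kg/m³, cost = 98.00 $/kg
  silicon nitride: E = 290.3 GPa, ρ = 3240 kg/m³, cost = 103.6 $/kg
  stainless steel: E = 199.3 GPa, ρ = 7901 kg/m³, cost = 4.800 $/kg
  stainless steel: M = 5.25 MN·m per $
  bronze: M = 1.72 MN·m per $
  molybdenum: M = 1.03 MN·m per $
  silicon nitride: M = 0.865 MN·m per $
  CFRP laminate: M = 0.584 MN·m per $
  tungsten: M = 0.524 MN·m per $
Stainless steel has the largest M.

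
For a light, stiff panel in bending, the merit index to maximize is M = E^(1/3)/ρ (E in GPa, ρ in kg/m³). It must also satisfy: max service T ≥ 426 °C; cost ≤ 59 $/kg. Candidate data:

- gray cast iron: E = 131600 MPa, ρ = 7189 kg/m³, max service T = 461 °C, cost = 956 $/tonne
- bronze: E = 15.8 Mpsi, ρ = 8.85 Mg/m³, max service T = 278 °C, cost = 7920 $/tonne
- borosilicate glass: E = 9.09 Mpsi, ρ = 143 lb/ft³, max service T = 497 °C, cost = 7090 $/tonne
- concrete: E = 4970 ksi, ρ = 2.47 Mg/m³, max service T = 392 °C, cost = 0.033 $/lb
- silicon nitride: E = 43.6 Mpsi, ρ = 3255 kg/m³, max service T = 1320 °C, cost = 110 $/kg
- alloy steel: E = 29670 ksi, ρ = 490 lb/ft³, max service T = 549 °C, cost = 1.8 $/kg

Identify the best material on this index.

borosilicate glass

Screen on constraints: max service T ≥ 426 °C; cost ≤ 59 $/kg. Survivors: gray cast iron, borosilicate glass, alloy steel.
In SI units:
  gray cast iron: E = 131.6 GPa, ρ = 7189 kg/m³
  borosilicate glass: E = 62.67 GPa, ρ = 2291 kg/m³
  alloy steel: E = 204.6 GPa, ρ = 7849 kg/m³
  borosilicate glass: M = 1.73×10⁻³
  alloy steel: M = 0.751×10⁻³
  gray cast iron: M = 0.708×10⁻³
Highest index: borosilicate glass.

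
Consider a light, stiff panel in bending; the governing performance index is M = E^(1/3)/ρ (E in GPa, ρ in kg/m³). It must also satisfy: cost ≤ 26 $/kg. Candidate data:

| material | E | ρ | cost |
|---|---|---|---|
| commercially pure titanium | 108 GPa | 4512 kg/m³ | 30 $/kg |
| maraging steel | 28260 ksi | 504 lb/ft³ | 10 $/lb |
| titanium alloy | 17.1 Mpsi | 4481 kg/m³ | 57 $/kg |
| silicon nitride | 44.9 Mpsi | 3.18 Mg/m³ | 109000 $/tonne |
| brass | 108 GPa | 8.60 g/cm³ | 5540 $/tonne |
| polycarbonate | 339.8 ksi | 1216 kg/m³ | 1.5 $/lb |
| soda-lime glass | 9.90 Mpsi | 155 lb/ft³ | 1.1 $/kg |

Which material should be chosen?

soda-lime glass

Screen on constraints: cost ≤ 26 $/kg. Survivors: maraging steel, brass, polycarbonate, soda-lime glass.
Normalizing units and computing the index:
  maraging steel: E = 194.8 GPa, ρ = 8073 kg/m³
  brass: E = 108.0 GPa, ρ = 8600 kg/m³
  polycarbonate: E = 2.343 GPa, ρ = 1216 kg/m³
  soda-lime glass: E = 68.26 GPa, ρ = 2483 kg/m³
  soda-lime glass: M = 1.65×10⁻³
  polycarbonate: M = 1.09×10⁻³
  maraging steel: M = 0.718×10⁻³
  brass: M = 0.554×10⁻³
The maximum is for soda-lime glass.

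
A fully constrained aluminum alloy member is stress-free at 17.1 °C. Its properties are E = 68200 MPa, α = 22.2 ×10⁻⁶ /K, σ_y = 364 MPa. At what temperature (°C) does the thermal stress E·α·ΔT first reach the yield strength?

258 °C

E = 68200 MPa = 68.20 GPa.
E·α·ΔT = 364.0 MPa ⇒ ΔT = 364.0 / (68.20×10³ × 22.2×10⁻⁶) = 240.4 K.
T = 17.1 + 240.4 = 257.5 °C.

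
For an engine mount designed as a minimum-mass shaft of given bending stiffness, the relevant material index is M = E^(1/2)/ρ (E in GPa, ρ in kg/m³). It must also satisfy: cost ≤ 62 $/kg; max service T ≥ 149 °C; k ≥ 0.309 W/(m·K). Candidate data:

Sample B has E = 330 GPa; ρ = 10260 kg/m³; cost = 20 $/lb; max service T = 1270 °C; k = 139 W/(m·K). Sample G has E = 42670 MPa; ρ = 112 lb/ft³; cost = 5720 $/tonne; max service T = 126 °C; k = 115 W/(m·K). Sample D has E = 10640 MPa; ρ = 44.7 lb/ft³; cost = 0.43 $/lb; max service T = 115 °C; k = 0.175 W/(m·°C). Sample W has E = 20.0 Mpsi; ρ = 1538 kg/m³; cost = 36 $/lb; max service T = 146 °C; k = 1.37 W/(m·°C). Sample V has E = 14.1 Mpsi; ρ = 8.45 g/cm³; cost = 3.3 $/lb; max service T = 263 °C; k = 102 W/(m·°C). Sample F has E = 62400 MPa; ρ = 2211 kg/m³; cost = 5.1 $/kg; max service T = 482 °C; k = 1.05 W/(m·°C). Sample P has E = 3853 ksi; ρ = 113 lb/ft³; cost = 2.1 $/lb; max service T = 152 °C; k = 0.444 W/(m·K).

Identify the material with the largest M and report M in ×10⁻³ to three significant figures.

Screen on constraints: cost ≤ 62 $/kg; max service T ≥ 149 °C; k ≥ 0.309 W/(m·K). Survivors: sample B, sample V, sample F, sample P.
In SI units:
  sample B: E = 330.0 GPa, ρ = 10260 kg/m³
  sample V: E = 97.22 GPa, ρ = 8450 kg/m³
  sample F: E = 62.40 GPa, ρ = 2211 kg/m³
  sample P: E = 26.57 GPa, ρ = 1810 kg/m³
  sample F: M = 3.57×10⁻³
  sample P: M = 2.85×10⁻³
  sample B: M = 1.77×10⁻³
  sample V: M = 1.17×10⁻³
The maximum is for sample F.

sample F, M = 3.57×10⁻³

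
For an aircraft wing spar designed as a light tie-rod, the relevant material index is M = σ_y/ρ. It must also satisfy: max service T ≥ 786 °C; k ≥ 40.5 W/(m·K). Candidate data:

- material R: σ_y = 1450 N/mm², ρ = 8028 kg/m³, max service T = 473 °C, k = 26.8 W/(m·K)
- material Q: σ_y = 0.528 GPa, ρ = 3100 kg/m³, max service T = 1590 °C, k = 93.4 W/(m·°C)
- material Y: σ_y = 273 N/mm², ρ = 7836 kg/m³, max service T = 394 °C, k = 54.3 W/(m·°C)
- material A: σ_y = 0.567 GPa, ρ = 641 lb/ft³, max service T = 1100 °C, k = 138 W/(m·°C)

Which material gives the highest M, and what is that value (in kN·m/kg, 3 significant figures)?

material Q, M = 170 kN·m/kg

Screen on constraints: max service T ≥ 786 °C; k ≥ 40.5 W/(m·K). Survivors: material Q, material A.
Convert each candidate to consistent units, then evaluate M:
  material Q: σ_y = 528.0 MPa, ρ = 3100 kg/m³
  material A: σ_y = 567.0 MPa, ρ = 10270 kg/m³
  material Q: M = 170 kN·m/kg
  material A: M = 55.2 kN·m/kg
Highest index: material Q.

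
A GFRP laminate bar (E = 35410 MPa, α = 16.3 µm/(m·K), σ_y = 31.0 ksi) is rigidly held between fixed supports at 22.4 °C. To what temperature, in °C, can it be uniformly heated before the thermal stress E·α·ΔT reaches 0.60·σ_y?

E = 35410 MPa = 35.41 GPa.
σ_y = 31.0 ksi = 213.7 MPa.
E·α·ΔT = 128.2 MPa ⇒ ΔT = 128.2 / (35.41×10³ × 16.3×10⁻⁶) = 222.2 K.
T = 22.4 + 222.2 = 244.6 °C.

245 °C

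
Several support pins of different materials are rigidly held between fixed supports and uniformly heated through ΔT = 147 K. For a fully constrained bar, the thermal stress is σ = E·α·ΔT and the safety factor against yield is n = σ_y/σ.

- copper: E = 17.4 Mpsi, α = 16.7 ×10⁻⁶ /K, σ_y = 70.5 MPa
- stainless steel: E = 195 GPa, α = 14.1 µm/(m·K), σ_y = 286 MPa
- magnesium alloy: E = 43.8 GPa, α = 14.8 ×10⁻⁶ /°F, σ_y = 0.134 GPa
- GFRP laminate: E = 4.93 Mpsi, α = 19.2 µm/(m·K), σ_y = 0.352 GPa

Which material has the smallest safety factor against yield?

copper

Per material, after unit conversion:
  copper: E = 120.0, α = 16.7, σ_y = 70.50 → σ = 295 MPa, n = 0.239
  stainless steel: E = 195.0, α = 14.1, σ_y = 286.0 → σ = 404 MPa, n = 0.708
  magnesium alloy: E = 43.80, α = 26.6, σ_y = 134.0 → σ = 172 MPa, n = 0.781
  GFRP laminate: E = 33.99, α = 19.2, σ_y = 352.0 → σ = 95.9 MPa, n = 3.67
Copper has the lowest safety factor, n = 0.239.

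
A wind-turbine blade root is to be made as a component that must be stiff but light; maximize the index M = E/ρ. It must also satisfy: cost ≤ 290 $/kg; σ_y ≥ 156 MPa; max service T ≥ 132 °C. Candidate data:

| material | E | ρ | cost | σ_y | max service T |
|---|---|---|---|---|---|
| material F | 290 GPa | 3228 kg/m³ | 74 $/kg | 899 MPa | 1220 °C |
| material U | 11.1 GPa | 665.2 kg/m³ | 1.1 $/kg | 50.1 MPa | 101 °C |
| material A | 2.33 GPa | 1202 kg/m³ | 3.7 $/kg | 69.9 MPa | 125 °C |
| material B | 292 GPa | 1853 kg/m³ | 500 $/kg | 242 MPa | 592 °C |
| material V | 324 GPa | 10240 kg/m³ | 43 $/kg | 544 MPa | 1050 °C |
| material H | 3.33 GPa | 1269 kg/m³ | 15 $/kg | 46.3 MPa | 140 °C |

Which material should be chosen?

material F

Screen on constraints: cost ≤ 290 $/kg; σ_y ≥ 156 MPa; max service T ≥ 132 °C. Survivors: material F, material V.
Evaluate M for each candidate:
  material F: M = 89.8 MN·m/kg
  material V: M = 31.6 MN·m/kg
Material F has the largest M.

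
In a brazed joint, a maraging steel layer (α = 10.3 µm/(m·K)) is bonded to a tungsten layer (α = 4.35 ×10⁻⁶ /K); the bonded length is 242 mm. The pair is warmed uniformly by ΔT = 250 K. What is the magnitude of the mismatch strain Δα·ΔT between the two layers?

1.49×10⁻³

Δα = |10.3 − 4.35|×10⁻⁶/K = 5.95×10⁻⁶/K.
Mismatch strain = Δα·ΔT = 5.95×10⁻⁶ × 250.0 = 1.49×10⁻³.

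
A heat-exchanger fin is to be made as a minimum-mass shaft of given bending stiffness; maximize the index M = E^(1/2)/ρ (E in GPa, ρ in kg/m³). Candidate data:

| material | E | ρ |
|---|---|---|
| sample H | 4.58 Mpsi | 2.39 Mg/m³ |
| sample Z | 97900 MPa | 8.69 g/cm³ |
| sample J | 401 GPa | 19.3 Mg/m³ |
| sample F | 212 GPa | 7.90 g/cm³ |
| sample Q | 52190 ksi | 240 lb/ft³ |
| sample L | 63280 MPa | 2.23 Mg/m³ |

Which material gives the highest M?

sample Q

Convert each candidate to consistent units, then evaluate M:
  sample H: E = 31.58 GPa, ρ = 2390 kg/m³
  sample Z: E = 97.90 GPa, ρ = 8690 kg/m³
  sample J: E = 401.0 GPa, ρ = 19300 kg/m³
  sample F: E = 212.0 GPa, ρ = 7900 kg/m³
  sample Q: E = 359.8 GPa, ρ = 3844 kg/m³
  sample L: E = 63.28 GPa, ρ = 2230 kg/m³
  sample Q: M = 4.93×10⁻³
  sample L: M = 3.57×10⁻³
  sample H: M = 2.35×10⁻³
  sample F: M = 1.84×10⁻³
  sample Z: M = 1.14×10⁻³
  sample J: M = 1.04×10⁻³
Sample Q ranks first.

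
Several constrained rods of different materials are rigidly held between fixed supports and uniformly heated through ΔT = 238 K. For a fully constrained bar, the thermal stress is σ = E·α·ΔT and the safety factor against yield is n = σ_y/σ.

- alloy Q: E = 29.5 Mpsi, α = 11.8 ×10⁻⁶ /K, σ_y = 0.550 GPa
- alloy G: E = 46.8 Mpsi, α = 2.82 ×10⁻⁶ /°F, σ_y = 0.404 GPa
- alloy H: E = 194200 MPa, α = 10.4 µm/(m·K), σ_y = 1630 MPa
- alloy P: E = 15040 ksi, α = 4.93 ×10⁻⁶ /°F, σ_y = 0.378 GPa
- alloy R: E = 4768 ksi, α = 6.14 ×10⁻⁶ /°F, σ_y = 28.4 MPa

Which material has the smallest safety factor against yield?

alloy R

Converting E to GPa, α to ×10⁻⁶/K, σ_y to MPa, then σ and n for each:
  alloy Q: E = 203.4, α = 11.8, σ_y = 550.0 → σ = 571 MPa, n = 0.963
  alloy G: E = 322.7, α = 5.08, σ_y = 404.0 → σ = 390 MPa, n = 1.04
  alloy H: E = 194.2, α = 10.4, σ_y = 1630 → σ = 481 MPa, n = 3.39
  alloy P: E = 103.7, α = 8.87, σ_y = 378.0 → σ = 219 MPa, n = 1.73
  alloy R: E = 32.87, α = 11.1, σ_y = 28.40 → σ = 86.5 MPa, n = 0.328
Alloy R has the lowest safety factor, n = 0.328.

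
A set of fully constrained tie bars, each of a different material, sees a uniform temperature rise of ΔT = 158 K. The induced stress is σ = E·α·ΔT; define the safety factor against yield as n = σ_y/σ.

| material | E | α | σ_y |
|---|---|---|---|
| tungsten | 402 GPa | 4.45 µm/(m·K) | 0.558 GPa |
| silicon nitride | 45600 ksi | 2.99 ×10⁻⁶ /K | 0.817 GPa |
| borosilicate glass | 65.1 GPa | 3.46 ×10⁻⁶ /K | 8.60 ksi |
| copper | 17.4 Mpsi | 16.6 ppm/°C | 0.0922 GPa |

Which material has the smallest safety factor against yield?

copper

Per material, after unit conversion:
  tungsten: E = 402.0, α = 4.45, σ_y = 558.0 → σ = 283 MPa, n = 1.97
  silicon nitride: E = 314.4, α = 2.99, σ_y = 817.0 → σ = 149 MPa, n = 5.50
  borosilicate glass: E = 65.10, α = 3.46, σ_y = 59.29 → σ = 35.6 MPa, n = 1.67
  copper: E = 120.0, α = 16.6, σ_y = 92.20 → σ = 315 MPa, n = 0.293
The minimum is copper at n = 0.293.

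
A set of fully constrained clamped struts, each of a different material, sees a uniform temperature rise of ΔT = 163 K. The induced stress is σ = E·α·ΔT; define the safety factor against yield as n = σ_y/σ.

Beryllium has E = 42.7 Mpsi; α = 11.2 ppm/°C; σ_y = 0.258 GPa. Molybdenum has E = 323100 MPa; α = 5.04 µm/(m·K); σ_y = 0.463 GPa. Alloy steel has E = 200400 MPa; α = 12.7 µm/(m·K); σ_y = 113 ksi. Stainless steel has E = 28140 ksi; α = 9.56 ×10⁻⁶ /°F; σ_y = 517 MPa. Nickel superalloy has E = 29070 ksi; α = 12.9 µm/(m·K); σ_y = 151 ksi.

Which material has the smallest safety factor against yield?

beryllium

With everything in SI (GPa, ×10⁻⁶/K, MPa):
  beryllium: E = 294.4, α = 11.2, σ_y = 258.0 → σ = 537 MPa, n = 0.480
  molybdenum: E = 323.1, α = 5.04, σ_y = 463.0 → σ = 265 MPa, n = 1.74
  alloy steel: E = 200.4, α = 12.7, σ_y = 779.1 → σ = 415 MPa, n = 1.88
  stainless steel: E = 194.0, α = 17.2, σ_y = 517.0 → σ = 544 MPa, n = 0.950
  nickel superalloy: E = 200.4, α = 12.9, σ_y = 1041 → σ = 421 MPa, n = 2.47
The minimum is beryllium at n = 0.480.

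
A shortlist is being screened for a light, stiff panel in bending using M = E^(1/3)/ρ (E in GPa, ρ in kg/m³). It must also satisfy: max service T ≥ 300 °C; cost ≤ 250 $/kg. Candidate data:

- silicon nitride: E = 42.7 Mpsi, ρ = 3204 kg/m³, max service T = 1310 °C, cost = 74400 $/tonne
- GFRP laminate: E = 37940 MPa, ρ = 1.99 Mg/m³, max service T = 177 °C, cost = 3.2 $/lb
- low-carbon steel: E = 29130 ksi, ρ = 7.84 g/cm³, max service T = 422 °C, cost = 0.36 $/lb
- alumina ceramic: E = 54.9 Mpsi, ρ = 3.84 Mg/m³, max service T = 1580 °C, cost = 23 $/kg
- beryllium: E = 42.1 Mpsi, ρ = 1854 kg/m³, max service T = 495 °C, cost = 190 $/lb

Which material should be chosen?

silicon nitride

Screen on constraints: max service T ≥ 300 °C; cost ≤ 250 $/kg. Survivors: silicon nitride, low-carbon steel, alumina ceramic.
After converting to SI:
  silicon nitride: E = 294.4 GPa, ρ = 3204 kg/m³
  low-carbon steel: E = 200.8 GPa, ρ = 7840 kg/m³
  alumina ceramic: E = 378.5 GPa, ρ = 3840 kg/m³
  silicon nitride: M = 2.08×10⁻³
  alumina ceramic: M = 1.88×10⁻³
  low-carbon steel: M = 0.747×10⁻³
Highest index: silicon nitride.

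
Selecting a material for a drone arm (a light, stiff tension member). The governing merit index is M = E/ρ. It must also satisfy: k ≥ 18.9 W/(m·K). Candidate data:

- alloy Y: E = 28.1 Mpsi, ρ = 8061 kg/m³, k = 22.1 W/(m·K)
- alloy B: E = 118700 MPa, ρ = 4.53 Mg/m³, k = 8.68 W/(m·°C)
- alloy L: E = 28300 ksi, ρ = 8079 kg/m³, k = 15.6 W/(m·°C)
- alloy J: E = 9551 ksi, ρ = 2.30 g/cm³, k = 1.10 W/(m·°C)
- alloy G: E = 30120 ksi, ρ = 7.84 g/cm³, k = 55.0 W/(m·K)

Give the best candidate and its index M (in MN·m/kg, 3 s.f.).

alloy G, M = 26.5 MN·m/kg

Screen on constraints: k ≥ 18.9 W/(m·K). Survivors: alloy Y, alloy G.
After converting to SI:
  alloy Y: E = 193.7 GPa, ρ = 8061 kg/m³
  alloy G: E = 207.7 GPa, ρ = 7840 kg/m³
  alloy G: M = 26.5 MN·m/kg
  alloy Y: M = 24.0 MN·m/kg
Alloy G ranks first.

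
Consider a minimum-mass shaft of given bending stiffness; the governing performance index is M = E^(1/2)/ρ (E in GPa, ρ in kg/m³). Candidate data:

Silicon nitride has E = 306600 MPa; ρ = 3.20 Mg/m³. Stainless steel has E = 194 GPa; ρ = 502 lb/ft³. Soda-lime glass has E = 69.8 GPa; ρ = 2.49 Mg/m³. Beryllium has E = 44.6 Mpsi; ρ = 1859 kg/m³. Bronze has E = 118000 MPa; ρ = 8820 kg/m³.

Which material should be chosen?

beryllium

In SI units:
  silicon nitride: E = 306.6 GPa, ρ = 3200 kg/m³
  stainless steel: E = 194.0 GPa, ρ = 8041 kg/m³
  soda-lime glass: E = 69.80 GPa, ρ = 2490 kg/m³
  beryllium: E = 307.5 GPa, ρ = 1859 kg/m³
  bronze: E = 118.0 GPa, ρ = 8820 kg/m³
  beryllium: M = 9.43×10⁻³
  silicon nitride: M = 5.47×10⁻³
  soda-lime glass: M = 3.36×10⁻³
  stainless steel: M = 1.73×10⁻³
  bronze: M = 1.23×10⁻³
The maximum is for beryllium.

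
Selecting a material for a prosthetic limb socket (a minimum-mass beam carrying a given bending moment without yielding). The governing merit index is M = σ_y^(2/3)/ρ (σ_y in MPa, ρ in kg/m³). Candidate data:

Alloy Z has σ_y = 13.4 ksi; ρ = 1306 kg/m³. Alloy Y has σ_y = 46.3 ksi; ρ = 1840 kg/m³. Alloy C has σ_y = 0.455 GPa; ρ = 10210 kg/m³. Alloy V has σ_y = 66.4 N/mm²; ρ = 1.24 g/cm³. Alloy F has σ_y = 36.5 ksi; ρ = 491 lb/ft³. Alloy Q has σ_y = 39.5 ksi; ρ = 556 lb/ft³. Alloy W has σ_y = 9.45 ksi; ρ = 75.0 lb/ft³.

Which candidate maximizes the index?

Normalizing units and computing the index:
  alloy Z: σ_y = 92.39 MPa, ρ = 1306 kg/m³
  alloy Y: σ_y = 319.2 MPa, ρ = 1840 kg/m³
  alloy C: σ_y = 455.0 MPa, ρ = 10210 kg/m³
  alloy V: σ_y = 66.40 MPa, ρ = 1240 kg/m³
  alloy F: σ_y = 251.7 MPa, ρ = 7865 kg/m³
  alloy Q: σ_y = 272.3 MPa, ρ = 8906 kg/m³
  alloy W: σ_y = 65.16 MPa, ρ = 1201 kg/m³
  alloy Y: M = 25.4×10⁻³
  alloy Z: M = 15.6×10⁻³
  alloy W: M = 13.5×10⁻³
  alloy V: M = 13.2×10⁻³
  alloy C: M = 5.79×10⁻³
  alloy F: M = 5.07×10⁻³
  alloy Q: M = 4.72×10⁻³
Highest index: alloy Y.

alloy Y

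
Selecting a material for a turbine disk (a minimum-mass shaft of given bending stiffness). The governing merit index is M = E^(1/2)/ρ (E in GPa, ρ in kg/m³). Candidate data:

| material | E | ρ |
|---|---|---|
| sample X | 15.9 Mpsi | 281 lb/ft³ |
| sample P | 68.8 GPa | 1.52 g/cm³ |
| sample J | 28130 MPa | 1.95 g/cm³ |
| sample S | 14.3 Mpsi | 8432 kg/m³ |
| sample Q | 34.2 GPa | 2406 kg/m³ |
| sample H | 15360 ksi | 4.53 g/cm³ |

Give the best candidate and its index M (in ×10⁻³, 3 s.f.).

sample P, M = 5.46×10⁻³

After converting to SI:
  sample X: E = 109.6 GPa, ρ = 4501 kg/m³
  sample P: E = 68.80 GPa, ρ = 1520 kg/m³
  sample J: E = 28.13 GPa, ρ = 1950 kg/m³
  sample S: E = 98.60 GPa, ρ = 8432 kg/m³
  sample Q: E = 34.20 GPa, ρ = 2406 kg/m³
  sample H: E = 105.9 GPa, ρ = 4530 kg/m³
  sample P: M = 5.46×10⁻³
  sample J: M = 2.72×10⁻³
  sample Q: M = 2.43×10⁻³
  sample X: M = 2.33×10⁻³
  sample H: M = 2.27×10⁻³
  sample S: M = 1.18×10⁻³
The maximum is for sample P.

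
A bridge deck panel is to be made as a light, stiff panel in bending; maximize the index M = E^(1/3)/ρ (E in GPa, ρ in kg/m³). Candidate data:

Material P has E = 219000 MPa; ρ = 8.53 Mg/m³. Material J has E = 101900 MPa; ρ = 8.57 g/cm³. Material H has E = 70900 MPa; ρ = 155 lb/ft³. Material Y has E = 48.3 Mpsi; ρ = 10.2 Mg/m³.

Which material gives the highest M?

material H

In SI units:
  material P: E = 219.0 GPa, ρ = 8530 kg/m³
  material J: E = 101.9 GPa, ρ = 8570 kg/m³
  material H: E = 70.90 GPa, ρ = 2483 kg/m³
  material Y: E = 333.0 GPa, ρ = 10200 kg/m³
  material H: M = 1.67×10⁻³
  material P: M = 0.707×10⁻³
  material Y: M = 0.680×10⁻³
  material J: M = 0.545×10⁻³
Material H has the largest M.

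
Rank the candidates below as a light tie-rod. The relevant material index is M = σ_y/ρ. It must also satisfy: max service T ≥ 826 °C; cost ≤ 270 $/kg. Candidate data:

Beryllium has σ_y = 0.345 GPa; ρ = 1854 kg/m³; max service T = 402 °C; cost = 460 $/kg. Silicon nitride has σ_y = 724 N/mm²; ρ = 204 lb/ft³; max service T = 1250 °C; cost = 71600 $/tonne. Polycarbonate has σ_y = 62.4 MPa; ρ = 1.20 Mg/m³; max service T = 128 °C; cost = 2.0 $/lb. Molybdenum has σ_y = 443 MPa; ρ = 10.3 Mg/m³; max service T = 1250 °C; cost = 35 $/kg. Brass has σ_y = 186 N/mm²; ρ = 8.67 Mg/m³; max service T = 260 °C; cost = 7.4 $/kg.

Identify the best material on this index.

Screen on constraints: max service T ≥ 826 °C; cost ≤ 270 $/kg. Survivors: silicon nitride, molybdenum.
In SI units:
  silicon nitride: σ_y = 724.0 MPa, ρ = 3268 kg/m³
  molybdenum: σ_y = 443.0 MPa, ρ = 10300 kg/m³
  silicon nitride: M = 222 kN·m/kg
  molybdenum: M = 43.0 kN·m/kg
Silicon nitride ranks first.

silicon nitride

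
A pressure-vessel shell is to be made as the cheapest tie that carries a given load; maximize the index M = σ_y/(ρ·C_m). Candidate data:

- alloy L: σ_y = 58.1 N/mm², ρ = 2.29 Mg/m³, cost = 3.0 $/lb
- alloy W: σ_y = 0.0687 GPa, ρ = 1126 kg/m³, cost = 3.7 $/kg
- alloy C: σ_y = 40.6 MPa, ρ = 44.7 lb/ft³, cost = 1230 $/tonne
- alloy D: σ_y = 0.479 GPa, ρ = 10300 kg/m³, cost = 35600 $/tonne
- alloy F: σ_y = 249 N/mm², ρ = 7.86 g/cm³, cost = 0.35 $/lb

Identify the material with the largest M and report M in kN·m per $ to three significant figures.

alloy C, M = 46.1 kN·m per $

Putting every candidate on a common basis:
  alloy L: σ_y = 58.10 MPa, ρ = 2290 kg/m³, cost = 6.614 $/kg
  alloy W: σ_y = 68.70 MPa, ρ = 1126 kg/m³, cost = 3.700 $/kg
  alloy C: σ_y = 40.60 MPa, ρ = 716.0 kg/m³, cost = 1.230 $/kg
  alloy D: σ_y = 479.0 MPa, ρ = 10300 kg/m³, cost = 35.60 $/kg
  alloy F: σ_y = 249.0 MPa, ρ = 7860 kg/m³, cost = 0.7716 $/kg
  alloy C: M = 46.1 kN·m per $
  alloy F: M = 41.1 kN·m per $
  alloy W: M = 16.5 kN·m per $
  alloy L: M = 3.84 kN·m per $
  alloy D: M = 1.31 kN·m per $
The maximum is for alloy C.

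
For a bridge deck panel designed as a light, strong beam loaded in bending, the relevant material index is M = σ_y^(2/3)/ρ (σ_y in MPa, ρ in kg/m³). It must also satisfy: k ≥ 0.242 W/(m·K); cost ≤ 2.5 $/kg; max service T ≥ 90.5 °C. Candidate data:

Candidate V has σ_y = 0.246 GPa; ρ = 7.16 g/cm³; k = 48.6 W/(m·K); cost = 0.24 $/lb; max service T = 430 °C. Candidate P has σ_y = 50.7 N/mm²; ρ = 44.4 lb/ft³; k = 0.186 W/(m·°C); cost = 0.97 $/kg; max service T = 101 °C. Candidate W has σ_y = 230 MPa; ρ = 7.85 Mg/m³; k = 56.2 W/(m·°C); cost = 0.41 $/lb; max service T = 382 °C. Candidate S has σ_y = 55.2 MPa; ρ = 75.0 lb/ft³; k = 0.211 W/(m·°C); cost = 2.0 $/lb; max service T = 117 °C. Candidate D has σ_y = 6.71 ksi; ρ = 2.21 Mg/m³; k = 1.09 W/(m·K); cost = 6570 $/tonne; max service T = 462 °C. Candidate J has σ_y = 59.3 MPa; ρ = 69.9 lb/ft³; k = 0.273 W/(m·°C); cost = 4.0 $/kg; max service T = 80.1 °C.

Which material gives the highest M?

candidate V

Screen on constraints: k ≥ 0.242 W/(m·K); cost ≤ 2.5 $/kg; max service T ≥ 90.5 °C. Survivors: candidate V, candidate W.
Putting every candidate on a common basis:
  candidate V: σ_y = 246.0 MPa, ρ = 7160 kg/m³
  candidate W: σ_y = 230.0 MPa, ρ = 7850 kg/m³
  candidate V: M = 5.48×10⁻³
  candidate W: M = 4.78×10⁻³
Candidate V has the largest M.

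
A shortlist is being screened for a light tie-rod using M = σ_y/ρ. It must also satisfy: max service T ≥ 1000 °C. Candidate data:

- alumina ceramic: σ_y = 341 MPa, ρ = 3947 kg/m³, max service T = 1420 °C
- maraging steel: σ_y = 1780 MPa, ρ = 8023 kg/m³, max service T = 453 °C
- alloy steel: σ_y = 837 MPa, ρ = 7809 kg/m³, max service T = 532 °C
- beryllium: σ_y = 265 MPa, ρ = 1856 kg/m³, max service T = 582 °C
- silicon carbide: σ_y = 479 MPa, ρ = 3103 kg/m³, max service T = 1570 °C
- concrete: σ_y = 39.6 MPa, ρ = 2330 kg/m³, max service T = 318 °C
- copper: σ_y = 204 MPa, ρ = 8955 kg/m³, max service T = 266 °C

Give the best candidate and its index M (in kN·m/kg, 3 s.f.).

Screen on constraints: max service T ≥ 1000 °C. Survivors: alumina ceramic, silicon carbide.
Per-candidate index values:
  silicon carbide: M = 154 kN·m/kg
  alumina ceramic: M = 86.4 kN·m/kg
Silicon carbide has the largest M.

silicon carbide, M = 154 kN·m/kg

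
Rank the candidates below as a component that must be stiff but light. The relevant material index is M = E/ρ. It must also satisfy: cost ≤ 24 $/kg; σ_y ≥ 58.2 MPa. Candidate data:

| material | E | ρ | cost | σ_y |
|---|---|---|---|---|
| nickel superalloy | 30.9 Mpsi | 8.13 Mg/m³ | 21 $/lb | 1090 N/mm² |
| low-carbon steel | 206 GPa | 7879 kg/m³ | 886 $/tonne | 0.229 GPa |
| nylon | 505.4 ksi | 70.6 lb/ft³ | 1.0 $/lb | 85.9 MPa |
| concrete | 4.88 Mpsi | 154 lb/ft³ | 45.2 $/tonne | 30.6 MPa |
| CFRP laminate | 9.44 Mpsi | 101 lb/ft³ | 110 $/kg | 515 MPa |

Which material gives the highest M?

Screen on constraints: cost ≤ 24 $/kg; σ_y ≥ 58.2 MPa. Survivors: low-carbon steel, nylon.
Normalizing units and computing the index:
  low-carbon steel: E = 206.0 GPa, ρ = 7879 kg/m³
  nylon: E = 3.485 GPa, ρ = 1131 kg/m³
  low-carbon steel: M = 26.1 MN·m/kg
  nylon: M = 3.08 MN·m/kg
Low-carbon steel ranks first.

low-carbon steel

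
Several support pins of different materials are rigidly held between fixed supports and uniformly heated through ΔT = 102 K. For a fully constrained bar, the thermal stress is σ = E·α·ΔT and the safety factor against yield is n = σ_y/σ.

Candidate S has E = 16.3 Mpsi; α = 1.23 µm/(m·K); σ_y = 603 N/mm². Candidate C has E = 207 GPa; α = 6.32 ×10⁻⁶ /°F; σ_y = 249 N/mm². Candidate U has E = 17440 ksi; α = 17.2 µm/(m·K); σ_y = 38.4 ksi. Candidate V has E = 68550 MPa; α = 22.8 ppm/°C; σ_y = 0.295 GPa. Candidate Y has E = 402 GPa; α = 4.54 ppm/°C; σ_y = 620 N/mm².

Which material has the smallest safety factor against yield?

candidate C

Converting E to GPa, α to ×10⁻⁶/K, σ_y to MPa, then σ and n for each:
  candidate S: E = 112.4, α = 1.23, σ_y = 603.0 → σ = 14.1 MPa, n = 42.8
  candidate C: E = 207.0, α = 11.4, σ_y = 249.0 → σ = 240 MPa, n = 1.04
  candidate U: E = 120.2, α = 17.2, σ_y = 264.8 → σ = 211 MPa, n = 1.26
  candidate V: E = 68.55, α = 22.8, σ_y = 295.0 → σ = 159 MPa, n = 1.85
  candidate Y: E = 402.0, α = 4.54, σ_y = 620.0 → σ = 186 MPa, n = 3.33
The minimum is candidate C at n = 1.04.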